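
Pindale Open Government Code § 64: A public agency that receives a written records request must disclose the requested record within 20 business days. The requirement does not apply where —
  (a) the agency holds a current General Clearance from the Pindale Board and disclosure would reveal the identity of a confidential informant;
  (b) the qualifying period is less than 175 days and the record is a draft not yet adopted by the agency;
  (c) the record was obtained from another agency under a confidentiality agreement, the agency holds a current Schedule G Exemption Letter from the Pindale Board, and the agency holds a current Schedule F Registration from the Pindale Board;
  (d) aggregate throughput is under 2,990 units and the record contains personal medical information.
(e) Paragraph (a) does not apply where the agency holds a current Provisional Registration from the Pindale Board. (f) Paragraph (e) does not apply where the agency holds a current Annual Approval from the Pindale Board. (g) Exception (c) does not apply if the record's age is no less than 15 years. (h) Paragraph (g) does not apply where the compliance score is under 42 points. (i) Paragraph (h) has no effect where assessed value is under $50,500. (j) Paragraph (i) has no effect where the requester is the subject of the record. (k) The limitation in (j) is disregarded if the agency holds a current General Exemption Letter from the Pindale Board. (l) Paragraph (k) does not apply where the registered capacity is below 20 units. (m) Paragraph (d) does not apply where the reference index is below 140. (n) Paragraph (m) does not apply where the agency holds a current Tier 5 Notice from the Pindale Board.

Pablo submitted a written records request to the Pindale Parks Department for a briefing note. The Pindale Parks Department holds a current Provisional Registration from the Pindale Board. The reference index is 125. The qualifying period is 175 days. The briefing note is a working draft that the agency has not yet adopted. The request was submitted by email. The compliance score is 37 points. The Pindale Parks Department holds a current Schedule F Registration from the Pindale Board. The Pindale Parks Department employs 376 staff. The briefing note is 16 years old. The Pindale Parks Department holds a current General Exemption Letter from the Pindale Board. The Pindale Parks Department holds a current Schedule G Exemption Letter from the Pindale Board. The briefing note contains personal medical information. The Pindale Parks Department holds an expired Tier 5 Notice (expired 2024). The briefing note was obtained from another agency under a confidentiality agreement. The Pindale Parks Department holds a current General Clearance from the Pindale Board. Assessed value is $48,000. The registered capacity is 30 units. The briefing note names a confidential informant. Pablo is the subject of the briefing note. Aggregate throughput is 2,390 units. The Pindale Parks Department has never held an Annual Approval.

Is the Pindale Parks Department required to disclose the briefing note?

All of (a)'s requirements are met (a current General Clearance is held; the briefing note names a confidential informant). But: (e) operates against (a): a current Provisional Registration is held. (f), which would lift (e), is not triggered — the Annual Approval is not current. So (a) is unavailable.
Exception (b) does not apply: the qualifying period is 175 days, not less than 175 days.
Exception (c) is satisfied on its face — the briefing note was obtained under a confidentiality agreement; a current Schedule G Exemption Letter is held; a current Schedule F Registration is held. But: (g) operates — the record's age is 16 years, meeting the 15 years threshold. (h) would limit (g) — the compliance score is 37 points, under the 42 points limit — but (i) sets (h) aside: (i) operates against (h): assessed value is $48,000, under the $50,500 limit. (j) operates (Pablo is the subject of the briefing note), but is set aside by (k): (k) operates against (j): a current General Exemption Letter is held. (l), which would lift (k), does not operate here — the registered capacity is 30 units, not below 20 units. So (c) is unavailable.
Exception (d): aggregate throughput is 2,390 units, under the 2,990 units limit; the briefing note contains personal medical information — every condition holds. However, paragraphs (m)–(n) must be considered: (m) operates against (d): the reference index is 125, below the 140 limit. (n) is inapplicable (the Tier 5 Notice is not current), so (m) stands. So (d) is unavailable.
None of the exceptions is available; § 64 applies in full.

Yes — the Pindale Parks Department must disclose the briefing note.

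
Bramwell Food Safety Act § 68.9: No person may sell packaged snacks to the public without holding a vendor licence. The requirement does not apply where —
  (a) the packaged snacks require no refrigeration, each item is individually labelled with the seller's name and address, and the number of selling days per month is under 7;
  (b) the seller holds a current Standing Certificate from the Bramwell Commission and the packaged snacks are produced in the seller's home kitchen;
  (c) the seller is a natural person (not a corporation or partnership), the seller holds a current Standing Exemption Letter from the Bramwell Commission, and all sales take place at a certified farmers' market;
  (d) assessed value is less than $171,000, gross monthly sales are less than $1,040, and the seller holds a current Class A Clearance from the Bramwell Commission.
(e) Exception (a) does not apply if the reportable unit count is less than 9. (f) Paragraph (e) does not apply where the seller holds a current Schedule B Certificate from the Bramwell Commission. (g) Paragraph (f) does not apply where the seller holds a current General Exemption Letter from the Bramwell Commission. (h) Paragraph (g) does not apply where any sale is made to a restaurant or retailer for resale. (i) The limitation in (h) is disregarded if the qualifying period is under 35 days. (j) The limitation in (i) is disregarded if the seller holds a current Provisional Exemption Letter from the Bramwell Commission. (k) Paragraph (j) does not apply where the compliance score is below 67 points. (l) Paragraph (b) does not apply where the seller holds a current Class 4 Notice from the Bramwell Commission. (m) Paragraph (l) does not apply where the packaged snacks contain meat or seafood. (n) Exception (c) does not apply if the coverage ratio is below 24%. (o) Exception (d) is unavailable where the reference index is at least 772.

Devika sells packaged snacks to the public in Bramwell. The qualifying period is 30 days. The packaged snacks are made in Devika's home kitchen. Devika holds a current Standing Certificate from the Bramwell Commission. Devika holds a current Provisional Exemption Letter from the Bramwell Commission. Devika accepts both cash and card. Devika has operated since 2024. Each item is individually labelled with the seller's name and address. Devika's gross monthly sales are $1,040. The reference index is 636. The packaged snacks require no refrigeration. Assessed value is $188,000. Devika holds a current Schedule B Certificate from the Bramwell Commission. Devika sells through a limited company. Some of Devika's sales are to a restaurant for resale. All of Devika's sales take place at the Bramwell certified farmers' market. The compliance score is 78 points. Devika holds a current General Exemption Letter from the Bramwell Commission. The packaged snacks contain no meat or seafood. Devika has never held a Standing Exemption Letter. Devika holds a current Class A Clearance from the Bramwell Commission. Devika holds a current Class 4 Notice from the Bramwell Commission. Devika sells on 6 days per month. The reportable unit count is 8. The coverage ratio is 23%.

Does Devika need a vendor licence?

Exception (a)'s conditions are all satisfied: the packaged snacks are shelf-stable; items are individually labelled; the number of selling days per month is 6, under the 7 limit. Applying paragraphs (e)–(k): (e) would limit (a) — the reportable unit count is 8, less than the 9 limit — but (f) sets (e) aside: (f) operates against (e): a current Schedule B Certificate is held. (g) would limit (f) — a current General Exemption Letter is held — but (h) sets (g) aside: (h) applies — some sales are to a restaurant for resale. (i) is triggered (the qualifying period is 30 days, under the 35 days limit), but yields to (j): (j) operates — a current Provisional Exemption Letter is held. (k), which would lift (j), is inapplicable — the compliance score is 78 points, not below 67 points. So (a) applies.
Exception (b) is satisfied on its face — a current Standing Certificate is held; the packaged snacks are home-kitchen produced. Turning to paragraphs (l)–(m): (l) operates against (b): a current Class 4 Notice is held. (m) is not engaged (the packaged snacks contain no meat or seafood), so (l) stands. So (b) is unavailable.
Exception (c) does not apply: the seller operates through a limited company.
Exception (d) fails — assessed value is $188,000, not less than $171,000.

No — exception (a) applies; Devika is not required to hold a vendor licence.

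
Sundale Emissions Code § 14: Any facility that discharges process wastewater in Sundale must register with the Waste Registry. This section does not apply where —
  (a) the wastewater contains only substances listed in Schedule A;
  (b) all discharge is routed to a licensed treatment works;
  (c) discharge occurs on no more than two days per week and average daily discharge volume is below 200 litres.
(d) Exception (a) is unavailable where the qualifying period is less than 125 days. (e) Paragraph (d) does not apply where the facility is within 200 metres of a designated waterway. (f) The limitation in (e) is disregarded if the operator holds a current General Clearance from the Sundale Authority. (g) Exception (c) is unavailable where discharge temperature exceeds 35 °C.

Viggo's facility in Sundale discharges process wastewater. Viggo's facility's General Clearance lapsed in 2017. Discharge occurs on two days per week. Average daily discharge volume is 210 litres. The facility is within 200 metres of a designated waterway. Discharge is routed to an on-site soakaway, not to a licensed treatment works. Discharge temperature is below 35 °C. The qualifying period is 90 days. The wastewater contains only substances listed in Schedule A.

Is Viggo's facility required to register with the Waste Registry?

All of (a)'s requirements are met (the wastewater is Schedule-A-only). Under paragraphs (d)–(f): (d) is engaged (the qualifying period is 90 days, less than the 125 days limit), but is displaced by (e): (e) operates against (d): the facility is within 200 m of a designated waterway. (f), which would lift (e), is not engaged — there is no General Clearance in force. Exception (a) stands.
Exception (b) does not apply: discharge is not routed to a licensed treatment works.
Exception (c) does not apply: average daily discharge volume is 210 litres, not below 200 litres.

No — exception (a) applies; Viggo's facility is not required to register with the Waste Registry.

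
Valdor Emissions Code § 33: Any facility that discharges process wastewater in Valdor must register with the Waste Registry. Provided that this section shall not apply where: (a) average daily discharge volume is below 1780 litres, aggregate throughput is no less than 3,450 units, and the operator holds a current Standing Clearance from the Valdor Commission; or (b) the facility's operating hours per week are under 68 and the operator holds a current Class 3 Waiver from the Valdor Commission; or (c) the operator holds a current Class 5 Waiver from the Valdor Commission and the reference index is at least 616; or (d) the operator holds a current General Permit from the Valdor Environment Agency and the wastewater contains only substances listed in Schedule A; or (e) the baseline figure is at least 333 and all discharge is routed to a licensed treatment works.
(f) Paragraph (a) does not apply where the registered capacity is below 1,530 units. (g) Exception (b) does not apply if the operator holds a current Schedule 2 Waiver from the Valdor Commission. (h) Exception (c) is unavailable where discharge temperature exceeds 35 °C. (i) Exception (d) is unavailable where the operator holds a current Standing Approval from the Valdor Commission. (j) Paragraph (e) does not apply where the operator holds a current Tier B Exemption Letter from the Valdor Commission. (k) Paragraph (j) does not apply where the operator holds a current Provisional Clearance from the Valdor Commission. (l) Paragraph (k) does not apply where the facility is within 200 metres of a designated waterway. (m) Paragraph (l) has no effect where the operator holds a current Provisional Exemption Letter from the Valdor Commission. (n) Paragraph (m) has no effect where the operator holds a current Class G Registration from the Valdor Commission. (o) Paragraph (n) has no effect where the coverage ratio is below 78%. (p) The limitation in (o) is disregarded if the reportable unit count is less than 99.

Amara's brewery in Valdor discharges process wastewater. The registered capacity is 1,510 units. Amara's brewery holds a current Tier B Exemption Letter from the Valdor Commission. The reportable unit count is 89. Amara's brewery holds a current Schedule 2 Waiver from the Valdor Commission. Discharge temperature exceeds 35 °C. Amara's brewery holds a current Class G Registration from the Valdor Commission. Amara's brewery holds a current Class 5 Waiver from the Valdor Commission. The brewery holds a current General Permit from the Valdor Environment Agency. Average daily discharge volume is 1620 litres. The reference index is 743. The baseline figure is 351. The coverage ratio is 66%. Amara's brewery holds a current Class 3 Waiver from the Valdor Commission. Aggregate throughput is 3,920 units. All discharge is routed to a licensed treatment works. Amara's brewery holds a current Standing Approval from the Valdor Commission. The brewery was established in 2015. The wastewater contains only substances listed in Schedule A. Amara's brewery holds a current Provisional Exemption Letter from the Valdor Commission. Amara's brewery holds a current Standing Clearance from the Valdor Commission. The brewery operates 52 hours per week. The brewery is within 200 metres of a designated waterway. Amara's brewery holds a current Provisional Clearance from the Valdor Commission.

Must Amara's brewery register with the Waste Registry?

Yes — Amara's brewery must register with the Waste Registry.

Exception (a)'s conditions are all satisfied: average daily discharge volume is 1620 litres, below the 1780 litres limit; aggregate throughput is 3,920 units, meeting the 3,450 units threshold; a current Standing Clearance is held. However, paragraph (f) must be considered: (f) applies — the registered capacity is 1,510 units, below the 1,530 units limit. (a) is therefore removed.
All of (b)'s requirements are met (the facility's operating hours per week are 52, under the 68 limit; a current Class 3 Waiver is held). Turning to paragraph (g): (g) operates against (b): a current Schedule 2 Waiver is held. Exception (b) does not apply.
Exception (c)'s conditions are all satisfied: a current Class 5 Waiver is held; the reference index is 743, meeting the 616 threshold. But: (h) operates against (c): discharge temperature exceeds 35 °C. So (c) is unavailable.
All of (d)'s requirements are met (a current General Permit is held; the wastewater is Schedule-A-only). But: (i) operates against (d): a current Standing Approval is held. (d) is therefore removed.
All of (e)'s requirements are met (the baseline figure is 351, meeting the 333 threshold; discharge is routed to a licensed treatment works). However, paragraphs (j)–(p) must be considered: (j) is triggered — a current Tier B Exemption Letter is held. (k) applies (a current Provisional Clearance is held), but is set aside by (l): (l) operates against (k): the brewery is within 200 m of a designated waterway. (m) would limit (l) — a current Provisional Exemption Letter is held — but (n) sets (m) aside: (n) applies — a current Class G Registration is held. (o) would limit (n) — the coverage ratio is 66%, below the 78% limit — but (p) sets (o) aside: (p) is triggered — the reportable unit count is 89, less than the 99 limit. So (e) is unavailable.
None of the exceptions is available; § 33 applies in full.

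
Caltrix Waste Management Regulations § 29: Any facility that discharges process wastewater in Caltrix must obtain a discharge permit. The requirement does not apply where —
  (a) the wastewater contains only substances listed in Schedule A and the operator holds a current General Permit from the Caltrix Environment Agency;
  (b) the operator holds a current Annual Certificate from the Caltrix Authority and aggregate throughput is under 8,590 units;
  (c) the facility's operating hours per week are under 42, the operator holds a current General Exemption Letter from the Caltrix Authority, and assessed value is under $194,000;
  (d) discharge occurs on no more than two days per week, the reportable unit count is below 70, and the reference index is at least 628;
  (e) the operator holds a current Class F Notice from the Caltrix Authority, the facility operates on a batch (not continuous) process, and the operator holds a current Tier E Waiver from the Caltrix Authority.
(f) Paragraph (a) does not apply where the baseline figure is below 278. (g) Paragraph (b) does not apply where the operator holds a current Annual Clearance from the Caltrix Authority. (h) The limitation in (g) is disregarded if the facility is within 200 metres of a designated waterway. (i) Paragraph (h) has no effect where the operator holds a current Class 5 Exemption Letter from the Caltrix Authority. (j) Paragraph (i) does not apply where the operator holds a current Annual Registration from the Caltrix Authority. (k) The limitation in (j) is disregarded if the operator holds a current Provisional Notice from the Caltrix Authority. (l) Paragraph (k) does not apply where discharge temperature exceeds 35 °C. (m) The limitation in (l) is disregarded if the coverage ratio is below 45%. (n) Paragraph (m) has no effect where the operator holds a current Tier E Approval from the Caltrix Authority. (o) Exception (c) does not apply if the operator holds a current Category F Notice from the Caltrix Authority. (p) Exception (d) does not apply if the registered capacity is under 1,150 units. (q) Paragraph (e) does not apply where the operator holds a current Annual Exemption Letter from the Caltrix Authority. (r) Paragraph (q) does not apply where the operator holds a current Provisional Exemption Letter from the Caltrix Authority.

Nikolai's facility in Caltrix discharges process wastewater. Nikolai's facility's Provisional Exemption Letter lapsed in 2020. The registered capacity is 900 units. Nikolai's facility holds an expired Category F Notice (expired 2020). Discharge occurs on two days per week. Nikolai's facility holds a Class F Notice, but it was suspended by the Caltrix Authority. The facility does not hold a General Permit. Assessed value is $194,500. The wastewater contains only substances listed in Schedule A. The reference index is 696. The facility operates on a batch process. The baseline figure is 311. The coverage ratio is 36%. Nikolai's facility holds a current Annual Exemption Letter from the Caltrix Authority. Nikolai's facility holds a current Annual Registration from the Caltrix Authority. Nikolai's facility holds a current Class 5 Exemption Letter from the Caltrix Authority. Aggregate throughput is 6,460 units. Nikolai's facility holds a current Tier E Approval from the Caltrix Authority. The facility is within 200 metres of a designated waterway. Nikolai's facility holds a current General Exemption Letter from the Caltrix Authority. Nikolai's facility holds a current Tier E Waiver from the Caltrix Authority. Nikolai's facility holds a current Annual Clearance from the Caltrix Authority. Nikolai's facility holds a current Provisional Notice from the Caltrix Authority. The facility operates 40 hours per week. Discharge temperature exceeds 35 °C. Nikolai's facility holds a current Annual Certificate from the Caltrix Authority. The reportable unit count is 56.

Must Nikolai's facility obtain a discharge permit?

Exception (a) requires that the operator holds a current General Permit from the Caltrix Environment Agency; but no General Permit is held, so (a) is unavailable.
Exception (b) is satisfied on its face — a current Annual Certificate is held; aggregate throughput is 6,460 units, under the 8,590 units limit. Considering the limiting provisions: (g) would limit (b) — a current Annual Clearance is held — but (h) sets (g) aside: (h) is triggered — the facility is within 200 m of a designated waterway. (i) is triggered (a current Class 5 Exemption Letter is held), but is itself disapplied by (j): (j) applies — a current Annual Registration is held. (k) would limit (j) — a current Provisional Notice is held — but (l) sets (k) aside: (l) operates against (k): discharge temperature exceeds 35 °C. (m) operates (the coverage ratio is 36%, below the 45% limit), but is itself disapplied by (n): (n) is triggered — a current Tier E Approval is held. So (b) applies.
Exception (c) fails — assessed value is $194,500, not under $194,000.
All of (d)'s requirements are met (discharge occurs on no more than two days per week; the reportable unit count is 56, below the 70 limit; the reference index is 696, meeting the 628 threshold). But: (p) is engaged — the registered capacity is 900 units, under the 1,150 units limit. So (d) is unavailable.
Exception (e) requires that the operator holds a current Class F Notice from the Caltrix Authority; but there is no Class F Notice in force, so (e) is unavailable.

No — exception (b) applies; Nikolai's facility is not required to obtain a discharge permit.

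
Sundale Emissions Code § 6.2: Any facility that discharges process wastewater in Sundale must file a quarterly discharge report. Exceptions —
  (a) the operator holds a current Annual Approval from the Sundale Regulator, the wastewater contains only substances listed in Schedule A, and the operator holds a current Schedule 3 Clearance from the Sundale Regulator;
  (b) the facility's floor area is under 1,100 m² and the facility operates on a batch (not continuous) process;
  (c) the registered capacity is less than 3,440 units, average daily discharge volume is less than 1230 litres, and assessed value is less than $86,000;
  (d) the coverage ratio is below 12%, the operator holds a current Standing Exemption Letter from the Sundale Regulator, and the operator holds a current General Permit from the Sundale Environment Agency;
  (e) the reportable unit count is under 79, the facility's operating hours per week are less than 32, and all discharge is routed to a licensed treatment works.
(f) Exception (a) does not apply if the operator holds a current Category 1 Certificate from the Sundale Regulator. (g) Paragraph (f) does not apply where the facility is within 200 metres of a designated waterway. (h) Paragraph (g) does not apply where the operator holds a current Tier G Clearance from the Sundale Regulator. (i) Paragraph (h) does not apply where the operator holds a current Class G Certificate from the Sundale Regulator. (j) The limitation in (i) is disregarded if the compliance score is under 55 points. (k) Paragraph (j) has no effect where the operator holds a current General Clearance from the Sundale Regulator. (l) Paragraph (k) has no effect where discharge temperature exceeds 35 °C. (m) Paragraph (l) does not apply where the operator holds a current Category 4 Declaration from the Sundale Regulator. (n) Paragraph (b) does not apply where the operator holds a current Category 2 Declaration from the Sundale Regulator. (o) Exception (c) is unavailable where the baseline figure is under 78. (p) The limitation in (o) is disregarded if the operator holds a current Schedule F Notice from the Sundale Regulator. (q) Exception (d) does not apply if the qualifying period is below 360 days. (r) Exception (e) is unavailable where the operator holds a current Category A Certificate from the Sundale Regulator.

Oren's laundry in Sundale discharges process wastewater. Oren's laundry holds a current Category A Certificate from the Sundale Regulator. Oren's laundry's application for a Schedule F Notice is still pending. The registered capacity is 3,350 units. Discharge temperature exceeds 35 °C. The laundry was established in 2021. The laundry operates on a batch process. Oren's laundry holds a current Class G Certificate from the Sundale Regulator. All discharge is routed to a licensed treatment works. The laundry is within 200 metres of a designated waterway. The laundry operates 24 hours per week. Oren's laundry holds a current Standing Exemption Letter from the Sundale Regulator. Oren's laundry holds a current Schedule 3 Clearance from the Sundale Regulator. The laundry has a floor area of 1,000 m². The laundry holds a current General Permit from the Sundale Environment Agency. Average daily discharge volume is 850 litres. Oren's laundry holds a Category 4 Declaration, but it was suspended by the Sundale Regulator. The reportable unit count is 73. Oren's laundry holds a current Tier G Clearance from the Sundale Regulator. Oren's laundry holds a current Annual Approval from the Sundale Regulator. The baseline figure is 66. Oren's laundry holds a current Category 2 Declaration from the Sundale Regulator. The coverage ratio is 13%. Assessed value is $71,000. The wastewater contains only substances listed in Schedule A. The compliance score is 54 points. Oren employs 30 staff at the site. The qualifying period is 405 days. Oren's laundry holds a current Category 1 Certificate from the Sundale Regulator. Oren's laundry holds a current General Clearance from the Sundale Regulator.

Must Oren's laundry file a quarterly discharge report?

Exception (a): a current Annual Approval is held; the wastewater is Schedule-A-only; a current Schedule 3 Clearance is held — every condition holds. But: (f) is engaged — a current Category 1 Certificate is held. (g) would limit (f) — the laundry is within 200 m of a designated waterway — but (h) sets (g) aside: (h) operates — a current Tier G Clearance is held. (i) operates (a current Class G Certificate is held), but yields to (j): (j) applies — the compliance score is 54 points, under the 55 points limit. (k) would limit (j) — a current General Clearance is held — but (l) sets (k) aside: (l) operates against (k): discharge temperature exceeds 35 °C. (m), which would lift (l), is not triggered — there is no Category 4 Declaration in force. So (a) is unavailable.
Exception (b)'s conditions are all satisfied: the facility's floor area is 1,000 m², under the 1,100 m² limit; the facility operates on a batch process. Turning to paragraph (n): (n) operates against (b): a current Category 2 Declaration is held. So (b) is unavailable.
Exception (c): the registered capacity is 3,350 units, less than the 3,440 units limit; average daily discharge volume is 850 litres, less than the 1230 litres limit; assessed value is $71,000, less than the $86,000 limit — every condition holds. Turning to paragraphs (o)–(p): (o) operates against (c): the baseline figure is 66, under the 78 limit. (p) is not engaged (there is no Schedule F Notice in force), so (o) stands. Exception (c) does not apply.
Exception (d) requires that the coverage ratio is below 12%; but the coverage ratio is 13%, not below 12%, so (d) is unavailable.
Exception (e): the reportable unit count is 73, under the 79 limit; the facility's operating hours per week are 24, less than the 32 limit; discharge is routed to a licensed treatment works — every condition holds. But: (r) applies — a current Category A Certificate is held. Exception (e) does not apply.
Every exception is unavailable, so the rule governs.

Yes — Oren's laundry must file a quarterly discharge report.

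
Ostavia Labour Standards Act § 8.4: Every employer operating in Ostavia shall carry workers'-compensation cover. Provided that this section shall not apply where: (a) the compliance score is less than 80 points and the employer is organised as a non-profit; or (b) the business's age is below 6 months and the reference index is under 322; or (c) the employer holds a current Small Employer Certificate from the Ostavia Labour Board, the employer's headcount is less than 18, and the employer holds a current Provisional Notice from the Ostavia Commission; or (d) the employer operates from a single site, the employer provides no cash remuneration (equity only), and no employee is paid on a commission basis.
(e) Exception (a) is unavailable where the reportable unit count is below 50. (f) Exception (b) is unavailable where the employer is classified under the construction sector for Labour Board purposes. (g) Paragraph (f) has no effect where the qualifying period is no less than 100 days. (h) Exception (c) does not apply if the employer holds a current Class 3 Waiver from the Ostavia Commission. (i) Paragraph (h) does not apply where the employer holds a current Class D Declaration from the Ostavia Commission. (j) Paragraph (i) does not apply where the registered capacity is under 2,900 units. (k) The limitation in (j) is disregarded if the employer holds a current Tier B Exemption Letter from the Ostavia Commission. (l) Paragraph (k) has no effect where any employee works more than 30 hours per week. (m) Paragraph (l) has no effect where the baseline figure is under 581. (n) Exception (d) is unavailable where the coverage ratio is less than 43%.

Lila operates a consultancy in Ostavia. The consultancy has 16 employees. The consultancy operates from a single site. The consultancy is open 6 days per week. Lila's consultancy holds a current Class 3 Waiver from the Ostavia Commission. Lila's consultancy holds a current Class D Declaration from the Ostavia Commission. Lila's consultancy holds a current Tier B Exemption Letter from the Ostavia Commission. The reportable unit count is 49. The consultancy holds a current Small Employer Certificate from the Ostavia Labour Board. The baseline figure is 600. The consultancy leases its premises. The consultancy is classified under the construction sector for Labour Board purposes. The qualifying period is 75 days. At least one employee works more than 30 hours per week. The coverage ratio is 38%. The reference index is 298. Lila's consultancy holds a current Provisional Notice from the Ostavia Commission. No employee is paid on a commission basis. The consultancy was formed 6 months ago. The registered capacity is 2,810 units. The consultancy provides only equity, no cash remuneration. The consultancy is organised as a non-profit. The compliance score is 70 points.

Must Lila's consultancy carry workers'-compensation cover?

Yes — Lila's consultancy must carry workers'-compensation cover.

Exception (a) is satisfied on its face — the compliance score is 70 points, less than the 80 points limit; the employer is a non-profit. But: (e) is engaged — the reportable unit count is 49, below the 50 limit. (a) is therefore removed.
Exception (b) does not apply: the business's age is 6 months, not below 6 months.
Exception (c)'s conditions are all satisfied: a current Small Employer Certificate is held; the employer's headcount is 16, less than the 18 limit; a current Provisional Notice is held. But applying paragraphs (h)–(m): (h) operates — a current Class 3 Waiver is held. (i) would limit (h) — a current Class D Declaration is held — but (j) sets (i) aside: (j) operates against (i): the registered capacity is 2,810 units, under the 2,900 units limit. (k) applies (a current Tier B Exemption Letter is held), but is set aside by (l): (l) operates against (k): at least one employee exceeds 30 hours/week. (m), which would lift (l), is not triggered — the baseline figure is 600, not under 581. So (c) is unavailable.
Exception (d)'s conditions are all satisfied: the employer operates from a single site; remuneration is equity-only; no employee is paid on commission. Turning to paragraph (n): (n) operates — the coverage ratio is 38%, less than the 43% limit. Exception (d) does not apply.
None of the exceptions is available; § 8.4 applies in full.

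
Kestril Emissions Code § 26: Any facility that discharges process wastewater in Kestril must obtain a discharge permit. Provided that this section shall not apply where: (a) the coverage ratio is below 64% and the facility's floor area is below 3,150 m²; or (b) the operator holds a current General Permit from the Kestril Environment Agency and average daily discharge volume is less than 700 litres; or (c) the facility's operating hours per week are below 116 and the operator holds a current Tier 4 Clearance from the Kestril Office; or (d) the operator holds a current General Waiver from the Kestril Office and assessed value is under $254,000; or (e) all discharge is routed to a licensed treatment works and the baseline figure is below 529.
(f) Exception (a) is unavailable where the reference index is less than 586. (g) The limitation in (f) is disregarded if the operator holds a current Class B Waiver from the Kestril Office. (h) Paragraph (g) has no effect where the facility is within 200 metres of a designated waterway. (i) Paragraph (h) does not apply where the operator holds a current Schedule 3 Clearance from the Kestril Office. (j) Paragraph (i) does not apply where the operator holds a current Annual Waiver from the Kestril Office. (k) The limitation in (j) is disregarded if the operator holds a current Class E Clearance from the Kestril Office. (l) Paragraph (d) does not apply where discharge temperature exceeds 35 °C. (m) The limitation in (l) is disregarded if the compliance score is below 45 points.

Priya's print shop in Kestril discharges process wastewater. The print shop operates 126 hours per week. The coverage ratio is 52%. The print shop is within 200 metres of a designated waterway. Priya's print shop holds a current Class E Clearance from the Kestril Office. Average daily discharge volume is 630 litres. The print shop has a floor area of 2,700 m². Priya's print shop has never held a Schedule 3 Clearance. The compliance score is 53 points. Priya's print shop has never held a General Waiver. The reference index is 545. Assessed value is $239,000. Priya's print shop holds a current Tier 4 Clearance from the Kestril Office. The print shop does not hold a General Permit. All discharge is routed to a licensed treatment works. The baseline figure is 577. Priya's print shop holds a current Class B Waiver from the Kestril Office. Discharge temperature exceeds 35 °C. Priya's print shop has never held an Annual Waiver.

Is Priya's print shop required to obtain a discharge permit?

Yes — Priya's print shop must obtain a discharge permit.

Exception (a): the coverage ratio is 52%, below the 64% limit; the facility's floor area is 2,700 m², below the 3,150 m² limit — every condition holds. Turning to paragraphs (f)–(k): (f) operates against (a): the reference index is 545, less than the 586 limit. (g) is engaged (a current Class B Waiver is held), but is displaced by (h): (h) operates against (g): the print shop is within 200 m of a designated waterway. (i) is inapplicable (no current Schedule 3 Clearance is held), so (h) stands. Exception (a) does not apply.
Exception (b) fails — no General Permit is held.
Exception (c) requires that the facility's operating hours per week are below 116; but the facility's operating hours per week are 126, not below 116, so (c) is unavailable.
Exception (d) does not apply: no current General Waiver is held.
Exception (e) fails — the baseline figure is 577, not below 529.
Every exception is unavailable, so the rule governs.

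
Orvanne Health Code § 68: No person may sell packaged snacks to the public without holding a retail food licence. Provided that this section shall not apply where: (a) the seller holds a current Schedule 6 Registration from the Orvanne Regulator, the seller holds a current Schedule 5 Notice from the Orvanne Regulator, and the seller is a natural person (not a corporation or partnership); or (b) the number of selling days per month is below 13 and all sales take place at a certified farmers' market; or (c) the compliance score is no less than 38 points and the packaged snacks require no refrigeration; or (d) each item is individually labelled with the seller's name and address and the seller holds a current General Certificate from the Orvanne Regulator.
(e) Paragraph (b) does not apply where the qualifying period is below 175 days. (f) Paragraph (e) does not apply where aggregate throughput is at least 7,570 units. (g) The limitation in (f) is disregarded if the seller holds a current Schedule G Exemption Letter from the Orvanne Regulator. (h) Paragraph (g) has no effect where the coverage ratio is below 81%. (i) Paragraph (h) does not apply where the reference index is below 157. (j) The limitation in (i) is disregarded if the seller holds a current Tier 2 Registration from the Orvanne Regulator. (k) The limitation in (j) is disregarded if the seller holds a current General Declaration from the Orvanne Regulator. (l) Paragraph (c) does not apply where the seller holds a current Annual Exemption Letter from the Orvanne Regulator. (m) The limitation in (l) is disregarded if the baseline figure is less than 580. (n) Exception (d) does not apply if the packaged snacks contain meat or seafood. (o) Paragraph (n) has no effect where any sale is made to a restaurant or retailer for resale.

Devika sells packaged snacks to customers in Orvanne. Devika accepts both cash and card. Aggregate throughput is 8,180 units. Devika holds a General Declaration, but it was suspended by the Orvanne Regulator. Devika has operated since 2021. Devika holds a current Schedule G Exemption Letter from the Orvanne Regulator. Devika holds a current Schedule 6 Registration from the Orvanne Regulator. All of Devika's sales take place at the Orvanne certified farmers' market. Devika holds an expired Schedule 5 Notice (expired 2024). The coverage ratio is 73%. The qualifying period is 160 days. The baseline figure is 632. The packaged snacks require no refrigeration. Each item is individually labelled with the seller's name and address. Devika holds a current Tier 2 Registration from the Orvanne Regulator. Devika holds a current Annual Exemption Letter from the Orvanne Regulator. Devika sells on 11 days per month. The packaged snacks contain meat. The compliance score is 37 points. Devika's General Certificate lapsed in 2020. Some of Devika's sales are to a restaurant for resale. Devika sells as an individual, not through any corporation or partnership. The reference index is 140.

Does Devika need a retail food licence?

Exception (a) does not apply: the Schedule 5 Notice is not current.
Exception (b)'s conditions are all satisfied: the number of selling days per month is 11, below the 13 limit; all sales are at a certified farmers' market. Considering the limiting provisions: (e) would limit (b) — the qualifying period is 160 days, below the 175 days limit — but (f) sets (e) aside: (f) is engaged — aggregate throughput is 8,180 units, meeting the 7,570 units threshold. (g) would limit (f) — a current Schedule G Exemption Letter is held — but (h) sets (g) aside: (h) operates against (g): the coverage ratio is 73%, below the 81% limit. (i) is engaged (the reference index is 140, below the 157 limit), but yields to (j): (j) operates against (i): a current Tier 2 Registration is held. (k) is not triggered (no current General Declaration is held), so (j) stands. (b) remains available.
Exception (c) requires that the compliance score is no less than 38 points; but the compliance score is 37 points, short of 38 points, so (c) is unavailable.
Exception (d) fails — the General Certificate is not current.

No — exception (b) applies; Devika is not required to hold a retail food licence.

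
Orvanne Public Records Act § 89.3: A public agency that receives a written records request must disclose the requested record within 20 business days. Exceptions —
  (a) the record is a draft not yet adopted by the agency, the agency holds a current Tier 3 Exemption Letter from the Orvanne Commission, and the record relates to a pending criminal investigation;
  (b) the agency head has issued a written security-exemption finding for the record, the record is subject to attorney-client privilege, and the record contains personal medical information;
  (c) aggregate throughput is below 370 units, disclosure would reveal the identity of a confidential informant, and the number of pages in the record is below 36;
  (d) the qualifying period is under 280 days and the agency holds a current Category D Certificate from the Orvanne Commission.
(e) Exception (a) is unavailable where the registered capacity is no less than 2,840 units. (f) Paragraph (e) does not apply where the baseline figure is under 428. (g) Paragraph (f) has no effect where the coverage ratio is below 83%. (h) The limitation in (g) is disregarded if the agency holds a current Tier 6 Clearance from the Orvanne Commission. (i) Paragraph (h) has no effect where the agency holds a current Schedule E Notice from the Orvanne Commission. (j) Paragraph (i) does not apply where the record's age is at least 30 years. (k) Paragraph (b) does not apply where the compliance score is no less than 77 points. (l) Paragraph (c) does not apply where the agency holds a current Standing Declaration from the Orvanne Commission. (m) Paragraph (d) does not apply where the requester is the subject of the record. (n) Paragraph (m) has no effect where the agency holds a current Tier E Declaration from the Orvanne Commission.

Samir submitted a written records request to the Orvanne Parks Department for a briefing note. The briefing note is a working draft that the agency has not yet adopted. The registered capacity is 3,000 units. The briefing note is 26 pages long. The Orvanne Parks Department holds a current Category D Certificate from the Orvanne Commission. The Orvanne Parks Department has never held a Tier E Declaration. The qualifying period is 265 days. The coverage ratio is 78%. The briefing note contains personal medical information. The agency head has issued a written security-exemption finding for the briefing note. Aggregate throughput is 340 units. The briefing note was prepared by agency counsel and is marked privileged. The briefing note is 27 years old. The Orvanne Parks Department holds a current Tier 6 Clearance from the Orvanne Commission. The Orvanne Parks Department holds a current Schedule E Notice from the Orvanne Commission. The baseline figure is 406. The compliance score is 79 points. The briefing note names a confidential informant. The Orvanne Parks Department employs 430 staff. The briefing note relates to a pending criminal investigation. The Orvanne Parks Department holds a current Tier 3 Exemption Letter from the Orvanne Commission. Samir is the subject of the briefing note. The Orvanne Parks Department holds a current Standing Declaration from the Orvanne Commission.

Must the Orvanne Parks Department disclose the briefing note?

All of (a)'s requirements are met (the briefing note is an unadopted draft; a current Tier 3 Exemption Letter is held; the briefing note relates to a pending investigation). However, paragraphs (e)–(j) must be considered: (e) applies — the registered capacity is 3,000 units, meeting the 2,840 units threshold. (f) operates (the baseline figure is 406, under the 428 limit), but is displaced by (g): (g) operates — the coverage ratio is 78%, below the 83% limit. (h) would limit (g) — a current Tier 6 Clearance is held — but (i) sets (h) aside: (i) is engaged — a current Schedule E Notice is held. (j), which would lift (i), is not engaged — the record's age is 27 years, short of 30 years. So (a) is unavailable.
Exception (b) is satisfied on its face — a written security-exemption finding has been issued; the briefing note is privileged; the briefing note contains personal medical information. Turning to paragraph (k): (k) is triggered — the compliance score is 79 points, meeting the 77 points threshold. (b) is therefore removed.
Exception (c) is satisfied on its face — aggregate throughput is 340 units, below the 370 units limit; the briefing note names a confidential informant; the number of pages in the record is 26, below the 36 limit. However, paragraph (l) must be considered: (l) is triggered — a current Standing Declaration is held. So (c) is unavailable.
Exception (d)'s conditions are all satisfied: the qualifying period is 265 days, under the 280 days limit; a current Category D Certificate is held. However, paragraphs (m)–(n) must be considered: (m) is engaged — Samir is the subject of the briefing note. (n) is inapplicable (there is no Tier E Declaration in force), so (m) stands. So (d) is unavailable.
No exception is made out. the Orvanne Parks Department falls within the general rule.

Yes — the Orvanne Parks Department must disclose the briefing note.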